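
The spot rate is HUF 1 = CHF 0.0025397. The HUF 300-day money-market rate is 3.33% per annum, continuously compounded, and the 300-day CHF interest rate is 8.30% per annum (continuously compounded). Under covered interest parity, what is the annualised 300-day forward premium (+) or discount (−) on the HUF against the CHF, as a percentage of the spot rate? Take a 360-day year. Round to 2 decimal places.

T = 300/360 years.
No-arbitrage forward: 0.0025397 × 1.0716148 / 1.0281386 = 0.0026470946 CHF/HUF.
(F − S)/S ÷ T = (0.0026470946 − 0.0025397)/0.0025397/(300/360) = 0.050744 → 5.07%.

+5.07%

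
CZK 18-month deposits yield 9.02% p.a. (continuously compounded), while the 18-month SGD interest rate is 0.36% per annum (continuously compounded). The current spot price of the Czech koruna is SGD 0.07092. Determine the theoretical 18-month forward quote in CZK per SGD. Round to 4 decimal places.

T = 18/12 years.
SGD growth factor: e^(0.0036×18/12) = 1.00541461.
CZK growth factor: e^(0.0902×18/12) = 1.1448802.
Forward (SGD per CZK) = 0.07092 × 1.00541461 / 1.1448802 = 0.062280756.
Invert for CZK per SGD: 1 / 0.062280756 = 16.0563.

16.0563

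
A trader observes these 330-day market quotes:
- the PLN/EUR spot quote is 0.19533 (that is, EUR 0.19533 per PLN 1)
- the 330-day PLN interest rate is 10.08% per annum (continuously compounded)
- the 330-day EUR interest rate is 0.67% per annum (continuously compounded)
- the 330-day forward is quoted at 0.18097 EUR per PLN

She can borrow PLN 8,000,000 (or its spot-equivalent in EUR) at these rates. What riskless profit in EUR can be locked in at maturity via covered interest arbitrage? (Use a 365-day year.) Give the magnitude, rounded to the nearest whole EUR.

T = 330/365 years.
Keep in PLN, deliver into the forward: 8,000,000·1.095416051·0.18097 = EUR 1,585,899.54.
Swap to EUR now, deposit: 8,000,000·0.19533·1.006075918 = EUR 1,572,134.47.
The quoted forward overvalues PLN, so borrow EUR, buy PLN at spot, deposit the PLN at 10.08%, and sell the proceeds forward at 0.18097.
The gap between the two covered legs is EUR 13,765.

EUR 13,765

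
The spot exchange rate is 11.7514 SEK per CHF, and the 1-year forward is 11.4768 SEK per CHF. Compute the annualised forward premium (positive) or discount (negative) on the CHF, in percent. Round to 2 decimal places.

-2.34%

T = 1 year.
Period premium: (11.4768 − 11.7514)/11.7514 = -0.0233674.
Per annum: -0.0233674 / 1 = -0.023367 = -2.34%.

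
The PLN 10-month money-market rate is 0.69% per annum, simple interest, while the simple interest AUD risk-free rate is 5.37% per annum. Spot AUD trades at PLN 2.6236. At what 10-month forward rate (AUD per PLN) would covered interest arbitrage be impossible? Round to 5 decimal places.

0.39594

T = 10/12 years.
PLN accumulates by 1 + 0.0069×10/12 = 1.005750.
AUD accumulates by 1 + 0.0537×10/12 = 1.044750.
Forward (PLN per AUD) = 2.6236 × 1.005750 / 1.044750 = 2.525662.
Quoted the other way: 1/2.525662 = 0.39594 AUD per PLN.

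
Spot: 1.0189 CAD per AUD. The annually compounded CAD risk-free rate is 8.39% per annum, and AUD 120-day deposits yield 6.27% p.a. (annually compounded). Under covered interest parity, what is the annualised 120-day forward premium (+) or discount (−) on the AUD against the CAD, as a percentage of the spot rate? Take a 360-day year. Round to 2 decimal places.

+1.98%

T = 120/360 years.
No-arbitrage forward: 1.0189 × 1.0272191 / 1.0204778 = 1.0256309 CAD/AUD.
(F − S)/S ÷ T = (1.0256309 − 1.0189)/1.0189/(120/360) = 0.019818 → 1.98%.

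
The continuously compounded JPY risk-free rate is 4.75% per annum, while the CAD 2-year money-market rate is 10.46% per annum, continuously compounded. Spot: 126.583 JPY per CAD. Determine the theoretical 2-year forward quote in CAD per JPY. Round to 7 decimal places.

T = 2 years.
Growth of 1 JPY over T: e^(0.0475×2) = 1.0996589.
Growth of 1 CAD over T: e^(0.1046×2) = 1.2326915.
Forward (JPY per CAD) = 126.583 × 1.0996589 / 1.2326915 = 112.9221.
Quoted the other way: 1/112.9221 = 0.0088557 CAD per JPY.

0.0088557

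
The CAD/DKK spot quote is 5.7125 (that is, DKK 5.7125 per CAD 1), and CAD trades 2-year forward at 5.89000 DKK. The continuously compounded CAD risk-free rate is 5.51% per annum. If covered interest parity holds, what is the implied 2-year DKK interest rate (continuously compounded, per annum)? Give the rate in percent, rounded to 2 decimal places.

7.04%

T = 2 years.
CIP gives F = S · g_DKK/g_CAD, so g_DKK/g_CAD = 5.89/5.7125 = 1.0310722.
CAD growth factor: e^(0.0551×2) = 1.1165013.
Hence g_DKK = 1.1511935.
r = ln(1.1511935)/2 = 0.070400 → 7.04%.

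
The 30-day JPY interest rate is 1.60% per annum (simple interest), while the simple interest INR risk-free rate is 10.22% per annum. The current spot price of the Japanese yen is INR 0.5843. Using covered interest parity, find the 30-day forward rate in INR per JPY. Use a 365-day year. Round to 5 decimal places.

0.58843

T = 30/365 years.
INR growth factor: 1 + 0.1022×30/365 = 1.008400.
JPY accumulates by 1 + 0.0160×30/365 = 1.0013151.
Forward (INR per JPY) = 0.5843 × 1.008400 / 1.0013151 = 0.5884343.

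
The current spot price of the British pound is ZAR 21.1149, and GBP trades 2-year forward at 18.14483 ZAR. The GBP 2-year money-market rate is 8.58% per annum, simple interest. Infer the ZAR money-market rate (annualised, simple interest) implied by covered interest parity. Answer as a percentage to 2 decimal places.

0.34%

T = 2 years.
CIP gives F = S · g_ZAR/g_GBP, so g_ZAR/g_GBP = 18.14483/21.1149 = 0.8593377.
The GBP side grows by 1 + 0.0858×2 = 1.171600.
That pins the ZAR growth at 1.006800.
(1.006800 − 1)/T = 0.003400, i.e. 0.34%.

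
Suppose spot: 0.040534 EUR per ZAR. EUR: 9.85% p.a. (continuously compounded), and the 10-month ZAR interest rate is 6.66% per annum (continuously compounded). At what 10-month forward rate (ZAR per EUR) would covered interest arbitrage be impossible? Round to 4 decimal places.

T = 10/12 years.
EUR growth factor: e^(0.0985×10/12) = 1.08554627.
Growth of 1 ZAR over T: e^(0.0666×10/12) = 1.05706902.
Forward (EUR per ZAR) = 0.040534 × 1.08554627 / 1.05706902 = 0.041625979.
Invert for ZAR per EUR: 1 / 0.041625979 = 24.0235.

24.0235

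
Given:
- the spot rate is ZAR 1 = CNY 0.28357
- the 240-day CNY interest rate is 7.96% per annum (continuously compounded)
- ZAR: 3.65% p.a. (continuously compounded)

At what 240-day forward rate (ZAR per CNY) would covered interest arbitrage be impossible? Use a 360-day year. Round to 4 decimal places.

3.4266

T = 240/360 years.
CNY growth factor: e^(0.0796×240/360) = 1.0544999.
Growth of 1 ZAR over T: e^(0.0365×240/360) = 1.0246318.
CIP: F = S · (grow CNY)/(grow ZAR) = 0.28357 × 1.0544999/1.0246318 = 0.2918361 CNY per ZAR.
Quoted the other way: 1/0.2918361 = 3.4266 ZAR per CNY.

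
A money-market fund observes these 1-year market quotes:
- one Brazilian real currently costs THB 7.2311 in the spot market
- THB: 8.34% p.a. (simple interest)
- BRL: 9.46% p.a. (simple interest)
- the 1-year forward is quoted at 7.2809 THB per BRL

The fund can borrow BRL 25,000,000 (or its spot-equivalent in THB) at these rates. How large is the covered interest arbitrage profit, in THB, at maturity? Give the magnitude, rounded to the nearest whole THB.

T = 1 year.
Keep in BRL, deliver into the forward: 25,000,000·1.094600·7.2809 = THB 199,241,828.50.
Swap to THB now, deposit: 25,000,000·7.2311·1.083400 = THB 195,854,343.50.
The quoted forward overvalues BRL, so borrow THB, buy BRL at spot, deposit the BRL at 9.46%, and sell the proceeds forward at 7.2809.
Arbitrage profit = |199,241,828.50 − 195,854,343.50| = THB 3,387,485.

THB 3,387,485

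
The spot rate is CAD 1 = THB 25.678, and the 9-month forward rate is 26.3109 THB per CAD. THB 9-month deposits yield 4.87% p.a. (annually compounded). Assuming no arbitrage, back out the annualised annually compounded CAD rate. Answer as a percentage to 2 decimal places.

T = 9/12 years.
By CIP, F/S equals the THB-to-CAD growth ratio: 26.3109/25.678 = 1.0246476.
The THB side grows by (1 + 0.0487)^(9/12) = 1.036307.
That pins the CAD growth at 1.0113789.
r = 1.0113789^(12/9) − 1 = 0.015201 → 1.52%.

1.52%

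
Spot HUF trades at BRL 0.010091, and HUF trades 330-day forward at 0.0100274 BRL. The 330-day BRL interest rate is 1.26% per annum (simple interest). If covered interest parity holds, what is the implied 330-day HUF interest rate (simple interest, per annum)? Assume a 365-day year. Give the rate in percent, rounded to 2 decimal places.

1.97%

T = 330/365 years.
By CIP, F/S equals the BRL-to-HUF growth ratio: 0.0100274/0.010091 = 0.9936974.
The BRL side grows by 1 + 0.0126×330/365 = 1.0113918.
That pins the HUF growth at 1.0178066.
(1.0178066 − 1)/T = 0.019695, i.e. 1.97%.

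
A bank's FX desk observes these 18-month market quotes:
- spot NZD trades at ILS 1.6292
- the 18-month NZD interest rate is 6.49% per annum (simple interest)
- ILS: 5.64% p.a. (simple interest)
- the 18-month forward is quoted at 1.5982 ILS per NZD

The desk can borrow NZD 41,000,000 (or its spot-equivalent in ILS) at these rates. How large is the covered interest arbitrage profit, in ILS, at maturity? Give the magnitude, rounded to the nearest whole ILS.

T = 18/12 years.
Invest the NZD and cover forward: 41,000,000 × 1.097350 × 1.5982 = ILS 71,905,175.57.
Convert at spot and invest in ILS: 41,000,000 × 1.6292 × 1.084600 = ILS 72,448,243.12.
The quoted forward undervalues NZD, so borrow NZD, convert to ILS at spot, deposit the ILS at 5.64%, and buy NZD forward at 1.5982 to cover the loan.
The gap between the two covered legs is ILS 543,068.

ILS 543,068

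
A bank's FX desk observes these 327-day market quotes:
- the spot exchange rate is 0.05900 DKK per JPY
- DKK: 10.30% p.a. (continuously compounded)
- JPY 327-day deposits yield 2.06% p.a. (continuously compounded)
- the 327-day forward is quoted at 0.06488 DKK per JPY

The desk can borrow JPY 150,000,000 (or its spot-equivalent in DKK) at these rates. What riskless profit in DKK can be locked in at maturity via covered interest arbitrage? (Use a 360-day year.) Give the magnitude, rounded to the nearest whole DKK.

DKK 197,856

T = 327/360 years.
Invest the JPY and cover forward: 150,000,000 × 1.018887827 × 0.06488 = DKK 9,915,816.33.
Convert at spot and invest in DKK: 150,000,000 × 0.05900 × 1.098074656 = DKK 9,717,960.71.
The quoted forward overvalues JPY, so borrow DKK, buy JPY at spot, deposit the JPY at 2.06%, and sell the proceeds forward at 0.06488.
Arbitrage profit = |9,915,816.33 − 9,717,960.71| = DKK 197,856.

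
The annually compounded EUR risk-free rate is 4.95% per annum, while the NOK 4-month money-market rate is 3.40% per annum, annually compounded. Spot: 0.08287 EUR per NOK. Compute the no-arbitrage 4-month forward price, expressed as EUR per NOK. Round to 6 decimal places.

T = 4/12 years.
EUR growth factor: (1 + 0.0495)^(4/12) = 1.016235.
NOK accumulates by (1 + 0.0340)^(4/12) = 1.0112073.
Forward (EUR per NOK) = 0.08287 × 1.016235 / 1.0112073 = 0.08328203.

0.083282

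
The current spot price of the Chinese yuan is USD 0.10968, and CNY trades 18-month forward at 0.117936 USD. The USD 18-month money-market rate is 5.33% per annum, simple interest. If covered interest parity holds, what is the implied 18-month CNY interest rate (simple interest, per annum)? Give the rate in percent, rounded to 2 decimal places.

0.29%

T = 18/12 years.
F/S = 0.117936/0.10968 = 1.0752735 = (growth of USD) / (growth of CNY).
USD growth factor: 1 + 0.0533×18/12 = 1.079950.
That pins the CNY growth at 1.0043491.
r = (1.0043491 − 1)/(18/12) = 0.002899 → 0.29%.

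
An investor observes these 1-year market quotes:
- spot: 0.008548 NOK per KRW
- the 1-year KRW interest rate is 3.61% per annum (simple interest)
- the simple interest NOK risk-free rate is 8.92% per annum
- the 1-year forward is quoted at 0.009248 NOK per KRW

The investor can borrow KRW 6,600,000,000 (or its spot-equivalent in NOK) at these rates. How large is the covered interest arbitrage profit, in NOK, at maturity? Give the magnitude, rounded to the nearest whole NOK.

NOK 1,791,050

T = 1 year.
Keep in KRW, deliver into the forward: 6,600,000,000·1.036100·0.009248 = NOK 63,240,228.48.
Swap to NOK now, deposit: 6,600,000,000·0.008548·1.089200 = NOK 61,449,178.56.
The quoted forward overvalues KRW, so borrow NOK, buy KRW at spot, deposit the KRW at 3.61%, and sell the proceeds forward at 0.009248.
Profit = 63,240,228.48 − 61,449,178.56 = NOK 1,791,050.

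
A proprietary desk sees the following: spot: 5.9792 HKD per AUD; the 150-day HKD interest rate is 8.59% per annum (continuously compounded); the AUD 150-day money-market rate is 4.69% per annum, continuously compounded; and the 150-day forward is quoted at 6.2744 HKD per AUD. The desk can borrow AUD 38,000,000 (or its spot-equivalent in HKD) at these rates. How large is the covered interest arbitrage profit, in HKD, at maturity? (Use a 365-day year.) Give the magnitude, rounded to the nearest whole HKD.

HKD 7,693,548

T = 150/365 years.
Invest the AUD and cover forward: 38,000,000 × 1.01946091472 × 6.2744 = HKD 243,067,211.41.
Convert at spot and invest in HKD: 38,000,000 × 5.9792 × 1.0359318604 = HKD 235,373,663.63.
The quoted forward overvalues AUD, so borrow HKD, buy AUD at spot, deposit the AUD at 4.69%, and sell the proceeds forward at 6.2744.
The gap between the two covered legs is HKD 7,693,548.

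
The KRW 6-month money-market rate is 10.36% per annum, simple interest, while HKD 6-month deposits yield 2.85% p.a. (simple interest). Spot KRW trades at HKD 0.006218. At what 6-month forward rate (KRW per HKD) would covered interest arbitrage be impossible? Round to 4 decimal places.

166.7775

T = 6/12 years.
Growth of 1 HKD over T: 1 + 0.0285×6/12 = 1.014250.
KRW growth factor: 1 + 0.1036×6/12 = 1.051800.
So F = 0.006218 × 1.014250 / 1.051800 = 0.00599601303 (HKD/KRW).
Quoted the other way: 1/0.00599601303 = 166.7775 KRW per HKD.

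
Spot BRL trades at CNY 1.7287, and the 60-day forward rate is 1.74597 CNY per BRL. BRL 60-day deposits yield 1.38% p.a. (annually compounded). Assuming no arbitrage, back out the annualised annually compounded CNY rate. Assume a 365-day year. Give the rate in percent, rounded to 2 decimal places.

7.70%

T = 60/365 years.
F/S = 1.74597/1.7287 = 1.0099902 = (growth of CNY) / (growth of BRL).
The BRL side grows by (1 + 0.0138)^(60/365) = 1.0022555.
That pins the CNY growth at 1.0122682.
Annualise: 1.0122682^(365/60) − 1 = 0.076998 = 7.70%.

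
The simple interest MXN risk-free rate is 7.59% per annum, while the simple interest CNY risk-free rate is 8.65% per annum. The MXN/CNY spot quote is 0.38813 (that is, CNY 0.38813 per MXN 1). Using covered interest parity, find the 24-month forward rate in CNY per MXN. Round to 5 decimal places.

T = 2 years.
CNY growth factor: 1 + 0.0865×2 = 1.173000.
MXN growth factor: 1 + 0.0759×2 = 1.151800.
CIP: F = S · (grow CNY)/(grow MXN) = 0.38813 × 1.173000/1.151800 = 0.3952739 CNY per MXN.

0.39527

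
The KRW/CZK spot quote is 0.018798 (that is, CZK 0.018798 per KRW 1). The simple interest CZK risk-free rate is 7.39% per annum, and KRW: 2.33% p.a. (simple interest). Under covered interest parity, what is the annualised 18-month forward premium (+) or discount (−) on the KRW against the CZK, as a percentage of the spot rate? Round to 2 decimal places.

+4.89%

T = 18/12 years.
CIP forward (CZK per KRW) = 0.018798 × 1.110850/1.034950 = 0.020176587.
(F − S)/S ÷ T = (0.020176587 − 0.018798)/0.018798/(18/12) = 0.048891 → 4.89%.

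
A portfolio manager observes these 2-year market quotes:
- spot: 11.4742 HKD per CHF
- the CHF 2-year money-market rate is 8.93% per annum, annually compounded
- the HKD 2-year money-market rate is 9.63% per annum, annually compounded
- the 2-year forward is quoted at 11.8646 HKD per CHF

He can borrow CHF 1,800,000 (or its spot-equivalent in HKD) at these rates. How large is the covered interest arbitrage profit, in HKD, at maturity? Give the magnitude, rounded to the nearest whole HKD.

HKD 517,847

T = 2 years.
Invest the CHF and cover forward: 1,800,000 × 1.18657449 × 11.8646 = HKD 25,340,817.05.
Convert at spot and invest in HKD: 1,800,000 × 11.4742 × 1.20187369 = HKD 24,822,970.37.
The quoted forward overvalues CHF, so borrow HKD, buy CHF at spot, deposit the CHF at 8.93%, and sell the proceeds forward at 11.8646.
The gap between the two covered legs is HKD 517,847.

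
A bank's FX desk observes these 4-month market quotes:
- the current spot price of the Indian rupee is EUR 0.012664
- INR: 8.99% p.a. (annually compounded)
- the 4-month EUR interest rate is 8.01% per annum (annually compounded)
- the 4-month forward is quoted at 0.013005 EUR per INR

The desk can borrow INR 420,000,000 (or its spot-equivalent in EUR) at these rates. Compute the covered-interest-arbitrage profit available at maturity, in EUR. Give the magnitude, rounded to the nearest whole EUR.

T = 4/12 years.
Invest the INR and cover forward: 420,000,000 × 1.029110993 × 0.013005 = EUR 5,621,107.15.
Convert at spot and invest in EUR: 420,000,000 × 0.012664 × 1.026017233 = EUR 5,457,262.54.
The quoted forward overvalues INR, so borrow EUR, buy INR at spot, deposit the INR at 8.99%, and sell the proceeds forward at 0.013005.
Profit = 5,621,107.15 − 5,457,262.54 = EUR 163,845.

EUR 163,845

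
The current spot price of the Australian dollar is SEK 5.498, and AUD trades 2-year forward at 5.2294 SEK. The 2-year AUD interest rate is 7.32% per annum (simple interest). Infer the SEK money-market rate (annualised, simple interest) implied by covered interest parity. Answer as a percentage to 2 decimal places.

T = 2 years.
F/S = 5.2294/5.498 = 0.9511459 = (growth of SEK) / (growth of AUD).
The AUD side grows by 1 + 0.0732×2 = 1.146400.
That pins the SEK growth at 1.0903937.
(1.0903937 − 1)/T = 0.045197, i.e. 4.52%.

4.52%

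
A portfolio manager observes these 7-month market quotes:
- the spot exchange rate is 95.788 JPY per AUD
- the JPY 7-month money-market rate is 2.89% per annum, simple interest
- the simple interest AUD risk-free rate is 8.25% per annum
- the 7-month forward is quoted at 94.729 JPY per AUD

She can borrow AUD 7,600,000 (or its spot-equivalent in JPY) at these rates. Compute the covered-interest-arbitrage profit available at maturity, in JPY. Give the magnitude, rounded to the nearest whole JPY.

T = 7/12 years.
Invest the AUD and cover forward: 7,600,000 × 1.048125 × 94.729 = JPY 754,587,531.75.
Convert at spot and invest in JPY: 7,600,000 × 95.788 × 1.01685833333 = JPY 740,261,477.85.
The quoted forward overvalues AUD, so borrow JPY, buy AUD at spot, deposit the AUD at 8.25%, and sell the proceeds forward at 94.729.
Arbitrage profit = |754,587,531.75 − 740,261,477.85| = JPY 14,326,054.

JPY 14,326,054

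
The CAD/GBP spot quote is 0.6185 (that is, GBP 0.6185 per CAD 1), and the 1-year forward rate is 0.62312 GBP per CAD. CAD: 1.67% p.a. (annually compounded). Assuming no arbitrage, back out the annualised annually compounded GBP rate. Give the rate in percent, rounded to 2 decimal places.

2.43%

T = 1 year.
By CIP, F/S equals the GBP-to-CAD growth ratio: 0.62312/0.6185 = 1.0074697.
The CAD side grows by (1 + 0.0167)^1 = 1.016700.
Hence g_GBP = 1.0242944.
r = 1.0242944^(1/1) − 1 = 0.024294 → 2.43%.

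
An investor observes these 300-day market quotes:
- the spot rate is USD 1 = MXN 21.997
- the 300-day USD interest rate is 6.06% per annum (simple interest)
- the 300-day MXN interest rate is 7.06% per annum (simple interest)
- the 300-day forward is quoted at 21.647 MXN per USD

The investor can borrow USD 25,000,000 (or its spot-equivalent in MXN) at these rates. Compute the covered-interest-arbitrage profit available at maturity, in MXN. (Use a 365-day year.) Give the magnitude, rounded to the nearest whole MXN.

MXN 13,705,753

T = 300/365 years.
Keep in USD, deliver into the forward: 25,000,000·1.04980821918·21.647 = MXN 568,129,963.01.
Swap to MXN now, deposit: 25,000,000·21.997·1.05802739726 = MXN 581,835,716.44.
The quoted forward undervalues USD, so borrow USD, convert to MXN at spot, deposit the MXN at 7.06%, and buy USD forward at 21.647 to cover the loan.
Profit = 581,835,716.44 − 568,129,963.01 = MXN 13,705,753.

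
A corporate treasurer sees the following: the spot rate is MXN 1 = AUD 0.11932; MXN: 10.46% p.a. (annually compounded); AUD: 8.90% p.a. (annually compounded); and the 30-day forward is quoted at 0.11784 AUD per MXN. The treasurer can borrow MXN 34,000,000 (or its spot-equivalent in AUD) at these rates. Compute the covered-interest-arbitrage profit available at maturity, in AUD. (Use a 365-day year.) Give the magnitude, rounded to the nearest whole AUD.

T = 30/365 years.
Invest the MXN and cover forward: 34,000,000 × 1.008210228 × 0.11784 = AUD 4,039,454.77.
Convert at spot and invest in AUD: 34,000,000 × 0.11932 × 1.00703227 = AUD 4,085,409.08.
The quoted forward undervalues MXN, so borrow MXN, convert to AUD at spot, deposit the AUD at 8.90%, and buy MXN forward at 0.11784 to cover the loan.
Arbitrage profit = |4,039,454.77 − 4,085,409.08| = AUD 45,954.

AUD 45,954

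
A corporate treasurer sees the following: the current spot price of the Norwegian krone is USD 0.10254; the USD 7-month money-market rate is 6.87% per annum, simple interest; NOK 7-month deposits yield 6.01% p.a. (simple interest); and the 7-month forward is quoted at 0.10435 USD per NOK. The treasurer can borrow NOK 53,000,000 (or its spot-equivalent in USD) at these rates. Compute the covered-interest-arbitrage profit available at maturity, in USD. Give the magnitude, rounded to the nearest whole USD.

T = 7/12 years.
Keep in NOK, deliver into the forward: 53,000,000·1.035058333·0.10435 = USD 5,724,441.86.
Swap to USD now, deposit: 53,000,000·0.10254·1.040075 = USD 5,652,412.40.
The quoted forward overvalues NOK, so borrow USD, buy NOK at spot, deposit the NOK at 6.01%, and sell the proceeds forward at 0.10435.
The gap between the two covered legs is USD 72,029.

USD 72,029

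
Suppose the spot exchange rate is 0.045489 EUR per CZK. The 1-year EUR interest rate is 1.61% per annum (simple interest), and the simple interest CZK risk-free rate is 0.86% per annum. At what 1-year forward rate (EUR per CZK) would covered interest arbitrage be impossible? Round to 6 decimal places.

0.045827

T = 1 year.
EUR accumulates by 1 + 0.0161×1 = 1.016100.
CZK growth factor: 1 + 0.0086×1 = 1.008600.
Forward (EUR per CZK) = 0.045489 × 1.016100 / 1.008600 = 0.04582726.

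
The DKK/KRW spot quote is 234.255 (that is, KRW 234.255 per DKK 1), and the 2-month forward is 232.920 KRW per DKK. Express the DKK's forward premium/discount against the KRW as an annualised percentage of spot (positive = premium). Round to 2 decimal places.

T = 2/12 years.
DKK trades forward at -0.56989% vs spot over the period.
×(1/T) gives -3.42% p.a.

-3.42%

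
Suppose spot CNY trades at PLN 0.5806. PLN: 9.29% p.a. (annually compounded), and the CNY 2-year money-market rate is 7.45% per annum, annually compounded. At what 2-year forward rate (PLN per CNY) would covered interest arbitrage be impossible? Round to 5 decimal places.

T = 2 years.
Growth of 1 PLN over T: (1 + 0.0929)^2 = 1.1944304.
Growth of 1 CNY over T: (1 + 0.0745)^2 = 1.1545503.
CIP: F = S · (grow PLN)/(grow CNY) = 0.5806 × 1.1944304/1.1545503 = 0.6006549 PLN per CNY.

0.60065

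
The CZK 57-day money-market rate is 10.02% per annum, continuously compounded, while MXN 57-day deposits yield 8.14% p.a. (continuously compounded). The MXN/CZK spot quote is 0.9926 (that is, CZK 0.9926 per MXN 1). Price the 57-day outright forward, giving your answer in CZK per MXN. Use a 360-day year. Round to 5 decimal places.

0.99556

T = 57/360 years.
Growth of 1 CZK over T: e^(0.1002×57/360) = 1.0159915.
Growth of 1 MXN over T: e^(0.0814×57/360) = 1.0129717.
Forward (CZK per MXN) = 0.9926 × 1.0159915 / 1.0129717 = 0.9955591.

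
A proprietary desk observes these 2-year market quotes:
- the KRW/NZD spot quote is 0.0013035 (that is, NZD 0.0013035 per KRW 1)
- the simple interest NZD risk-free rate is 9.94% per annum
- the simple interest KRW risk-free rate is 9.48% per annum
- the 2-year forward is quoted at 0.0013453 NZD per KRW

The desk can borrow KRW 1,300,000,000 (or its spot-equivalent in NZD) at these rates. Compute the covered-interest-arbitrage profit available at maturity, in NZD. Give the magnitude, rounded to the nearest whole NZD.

NZD 49,053

T = 2 years.
Invest the KRW and cover forward: 1,300,000,000 × 1.189600 × 0.0013453 = NZD 2,080,479.54.
Convert at spot and invest in NZD: 1,300,000,000 × 0.0013035 × 1.198800 = NZD 2,031,426.54.
The quoted forward overvalues KRW, so borrow NZD, buy KRW at spot, deposit the KRW at 9.48%, and sell the proceeds forward at 0.0013453.
Arbitrage profit = |2,080,479.54 − 2,031,426.54| = NZD 49,053.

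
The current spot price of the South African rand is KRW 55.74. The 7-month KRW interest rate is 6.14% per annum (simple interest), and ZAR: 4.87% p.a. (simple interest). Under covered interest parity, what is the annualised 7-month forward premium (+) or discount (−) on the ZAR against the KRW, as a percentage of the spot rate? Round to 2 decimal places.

T = 7/12 years.
No-arbitrage forward: 55.74 × 1.0358167 / 1.0284083 = 56.14154 KRW/ZAR.
Annualised premium = (F − S)/S × (1/T) = (56.14154 − 55.74)/55.74 ÷ (7/12) = 1.23%.

+1.23%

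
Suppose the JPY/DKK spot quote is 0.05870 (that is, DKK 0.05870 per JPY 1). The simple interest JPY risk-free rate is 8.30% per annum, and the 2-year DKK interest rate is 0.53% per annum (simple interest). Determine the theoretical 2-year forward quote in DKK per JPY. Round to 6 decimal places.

T = 2 years.
DKK growth factor: 1 + 0.0053×2 = 1.010600.
JPY accumulates by 1 + 0.0830×2 = 1.166000.
Forward (DKK per JPY) = 0.0587 × 1.010600 / 1.166000 = 0.05087669.

0.050877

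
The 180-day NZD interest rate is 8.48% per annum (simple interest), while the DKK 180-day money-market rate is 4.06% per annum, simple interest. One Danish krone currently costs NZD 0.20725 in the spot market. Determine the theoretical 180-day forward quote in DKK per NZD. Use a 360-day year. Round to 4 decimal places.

4.7228

T = 180/360 years.
NZD accumulates by 1 + 0.0848×180/360 = 1.042400.
DKK growth factor: 1 + 0.0406×180/360 = 1.020300.
CIP: F = S · (grow NZD)/(grow DKK) = 0.20725 × 1.042400/1.020300 = 0.2117391 NZD per DKK.
Quoted the other way: 1/0.2117391 = 4.7228 DKK per NZD.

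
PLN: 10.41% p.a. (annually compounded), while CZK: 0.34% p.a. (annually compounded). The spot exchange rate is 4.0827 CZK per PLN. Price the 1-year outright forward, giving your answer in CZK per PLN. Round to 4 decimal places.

3.7103

T = 1 year.
Growth of 1 CZK over T: (1 + 0.0034)^1 = 1.003400.
PLN growth factor: (1 + 0.1041)^1 = 1.104100.
So F = 4.0827 × 1.003400 / 1.104100 = 3.710335 (CZK/PLN).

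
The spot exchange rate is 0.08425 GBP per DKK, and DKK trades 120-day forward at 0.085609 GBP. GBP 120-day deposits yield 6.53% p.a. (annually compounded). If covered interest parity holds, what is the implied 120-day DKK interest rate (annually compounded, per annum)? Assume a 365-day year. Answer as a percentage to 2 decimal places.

T = 120/365 years.
By CIP, F/S equals the GBP-to-DKK growth ratio: 0.085609/0.08425 = 1.0161306.
The GBP side grows by (1 + 0.0653)^(120/365) = 1.0210144.
So the DKK growth factor = 1.0048063.
Annualise: 1.0048063^(365/120) − 1 = 0.014691 = 1.47%.

1.47%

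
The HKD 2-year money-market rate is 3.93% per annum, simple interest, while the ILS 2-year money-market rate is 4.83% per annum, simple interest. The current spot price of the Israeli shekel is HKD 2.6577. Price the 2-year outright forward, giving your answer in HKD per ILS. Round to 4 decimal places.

T = 2 years.
Growth of 1 HKD over T: 1 + 0.0393×2 = 1.078600.
Growth of 1 ILS over T: 1 + 0.0483×2 = 1.096600.
CIP: F = S · (grow HKD)/(grow ILS) = 2.6577 × 1.078600/1.096600 = 2.614076 HKD per ILS.

2.6141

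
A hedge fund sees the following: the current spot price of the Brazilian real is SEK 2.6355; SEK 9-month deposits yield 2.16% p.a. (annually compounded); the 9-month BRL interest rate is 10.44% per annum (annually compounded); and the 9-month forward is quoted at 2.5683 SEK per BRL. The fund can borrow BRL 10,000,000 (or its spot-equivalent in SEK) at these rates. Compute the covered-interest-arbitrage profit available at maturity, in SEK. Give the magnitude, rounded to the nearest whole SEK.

SEK 888,006

T = 9/12 years.
Route A — deposit BRL, sell forward: 10,000,000 × 1.0773201887 × 2.5683 = SEK 27,668,814.41.
Route B — convert at spot, deposit SEK: 10,000,000 × 2.6355 × 1.0161566489 = SEK 26,780,808.48.
The quoted forward overvalues BRL, so borrow SEK, buy BRL at spot, deposit the BRL at 10.44%, and sell the proceeds forward at 2.5683.
The gap between the two covered legs is SEK 888,006.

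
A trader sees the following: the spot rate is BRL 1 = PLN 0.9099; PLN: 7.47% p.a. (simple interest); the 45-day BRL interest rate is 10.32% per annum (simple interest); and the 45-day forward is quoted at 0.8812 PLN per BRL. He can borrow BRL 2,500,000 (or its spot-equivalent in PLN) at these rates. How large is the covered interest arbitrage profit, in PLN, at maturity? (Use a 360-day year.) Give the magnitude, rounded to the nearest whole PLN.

PLN 64,572

T = 45/360 years.
Route A — deposit BRL, sell forward: 2,500,000 × 1.012900 × 0.8812 = PLN 2,231,418.70.
Route B — convert at spot, deposit PLN: 2,500,000 × 0.9099 × 1.0093375 = PLN 2,295,990.48.
The quoted forward undervalues BRL, so borrow BRL, convert to PLN at spot, deposit the PLN at 7.47%, and buy BRL forward at 0.8812 to cover the loan.
Arbitrage profit = |2,231,418.70 − 2,295,990.48| = PLN 64,572.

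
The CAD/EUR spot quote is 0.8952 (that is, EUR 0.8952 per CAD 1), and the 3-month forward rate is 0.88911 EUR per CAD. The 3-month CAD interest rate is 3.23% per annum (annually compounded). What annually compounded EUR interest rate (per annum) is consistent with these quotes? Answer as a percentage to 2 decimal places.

0.45%

T = 3/12 years.
CIP gives F = S · g_EUR/g_CAD, so g_EUR/g_CAD = 0.88911/0.8952 = 0.9931971.
The CAD side grows by (1 + 0.0323)^(3/12) = 1.007979.
That pins the EUR growth at 1.0011218.
Annualise: 1.0011218^(12/3) − 1 = 0.004495 = 0.45%.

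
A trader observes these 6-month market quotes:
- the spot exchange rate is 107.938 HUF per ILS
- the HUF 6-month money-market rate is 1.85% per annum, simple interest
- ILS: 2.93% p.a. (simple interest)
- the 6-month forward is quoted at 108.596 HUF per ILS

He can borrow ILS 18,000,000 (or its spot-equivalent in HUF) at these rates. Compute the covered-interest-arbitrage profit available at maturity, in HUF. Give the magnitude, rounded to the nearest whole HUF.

T = 6/12 years.
Invest the ILS and cover forward: 18,000,000 × 1.014650 × 108.596 = HUF 1,983,364,765.20.
Convert at spot and invest in HUF: 18,000,000 × 107.938 × 1.009250 = HUF 1,960,855,677.00.
The quoted forward overvalues ILS, so borrow HUF, buy ILS at spot, deposit the ILS at 2.93%, and sell the proceeds forward at 108.596.
The gap between the two covered legs is HUF 22,509,088.

HUF 22,509,088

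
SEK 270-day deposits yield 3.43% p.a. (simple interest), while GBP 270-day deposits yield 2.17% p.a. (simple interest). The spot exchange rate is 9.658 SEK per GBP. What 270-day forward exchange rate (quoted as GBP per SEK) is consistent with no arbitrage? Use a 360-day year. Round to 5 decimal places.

0.10259

T = 270/360 years.
Growth of 1 SEK over T: 1 + 0.0343×270/360 = 1.025725.
Growth of 1 GBP over T: 1 + 0.0217×270/360 = 1.016275.
Forward (SEK per GBP) = 9.658 × 1.025725 / 1.016275 = 9.747806.
Invert for GBP per SEK: 1 / 9.747806 = 0.10259.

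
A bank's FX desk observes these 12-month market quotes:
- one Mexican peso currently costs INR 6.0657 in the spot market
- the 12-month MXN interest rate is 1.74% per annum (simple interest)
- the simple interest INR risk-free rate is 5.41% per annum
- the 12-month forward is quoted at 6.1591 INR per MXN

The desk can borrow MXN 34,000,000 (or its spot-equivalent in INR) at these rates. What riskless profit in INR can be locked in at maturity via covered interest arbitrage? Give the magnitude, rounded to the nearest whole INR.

T = 1 year.
Route A — deposit MXN, sell forward: 34,000,000 × 1.017400 × 6.1591 = INR 213,053,123.56.
Route B — convert at spot, deposit INR: 34,000,000 × 6.0657 × 1.054100 = INR 217,391,048.58.
The quoted forward undervalues MXN, so borrow MXN, convert to INR at spot, deposit the INR at 5.41%, and buy MXN forward at 6.1591 to cover the loan.
Profit = 217,391,048.58 − 213,053,123.56 = INR 4,337,925.

INR 4,337,925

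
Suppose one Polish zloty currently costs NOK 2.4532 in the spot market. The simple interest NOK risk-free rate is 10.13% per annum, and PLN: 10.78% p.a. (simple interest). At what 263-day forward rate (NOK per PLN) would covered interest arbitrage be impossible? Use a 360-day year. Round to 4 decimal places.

T = 263/360 years.
NOK accumulates by 1 + 0.1013×263/360 = 1.0740053.
PLN growth factor: 1 + 0.1078×263/360 = 1.0787539.
So F = 2.4532 × 1.0740053 / 1.0787539 = 2.442401 (NOK/PLN).

2.4424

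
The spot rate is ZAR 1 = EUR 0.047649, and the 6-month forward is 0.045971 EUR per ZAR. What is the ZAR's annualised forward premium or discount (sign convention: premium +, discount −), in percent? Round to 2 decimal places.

-7.04%

T = 6/12 years.
ZAR trades forward at -3.52158% vs spot over the period.
Annualise by dividing by T: -0.0352158 / (6/12) = -0.070432 → -7.04%.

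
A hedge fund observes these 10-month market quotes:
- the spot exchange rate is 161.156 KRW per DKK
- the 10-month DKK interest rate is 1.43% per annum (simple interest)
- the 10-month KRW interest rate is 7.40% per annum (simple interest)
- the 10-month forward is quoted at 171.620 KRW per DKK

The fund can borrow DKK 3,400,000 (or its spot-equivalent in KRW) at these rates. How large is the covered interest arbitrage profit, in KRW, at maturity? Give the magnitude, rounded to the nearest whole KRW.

T = 10/12 years.
Route A — deposit DKK, sell forward: 3,400,000 × 1.01191666667 × 171.620 = KRW 590,461,470.34.
Route B — convert at spot, deposit KRW: 3,400,000 × 161.156 × 1.06166666667 = KRW 581,719,441.34.
The quoted forward overvalues DKK, so borrow KRW, buy DKK at spot, deposit the DKK at 1.43%, and sell the proceeds forward at 171.620.
The gap between the two covered legs is KRW 8,742,029.

KRW 8,742,029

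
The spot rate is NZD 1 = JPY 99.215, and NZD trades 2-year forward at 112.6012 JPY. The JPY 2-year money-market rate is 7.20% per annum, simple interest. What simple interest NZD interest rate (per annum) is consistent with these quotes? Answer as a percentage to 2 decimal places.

T = 2 years.
By CIP, F/S equals the JPY-to-NZD growth ratio: 112.6012/99.215 = 1.1349211.
The JPY side grows by 1 + 0.0720×2 = 1.144000.
That pins the NZD growth at 1.0079996.
(1.0079996 − 1)/T = 0.004000, i.e. 0.40%.

0.40%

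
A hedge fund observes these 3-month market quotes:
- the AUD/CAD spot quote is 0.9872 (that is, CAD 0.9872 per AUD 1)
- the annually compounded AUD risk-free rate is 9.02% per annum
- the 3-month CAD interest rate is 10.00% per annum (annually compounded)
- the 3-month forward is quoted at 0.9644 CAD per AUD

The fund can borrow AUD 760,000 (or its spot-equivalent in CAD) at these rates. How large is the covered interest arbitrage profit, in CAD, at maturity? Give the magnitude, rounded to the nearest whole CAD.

CAD 19,423

T = 3/12 years.
Keep in AUD, deliver into the forward: 760,000·1.02182505·0.9644 = CAD 748,940.54.
Swap to CAD now, deposit: 760,000·0.9872·1.02411369 = CAD 768,363.83.
The quoted forward undervalues AUD, so borrow AUD, convert to CAD at spot, deposit the CAD at 10.00%, and buy AUD forward at 0.9644 to cover the loan.
Profit = 768,363.83 − 748,940.54 = CAD 19,423.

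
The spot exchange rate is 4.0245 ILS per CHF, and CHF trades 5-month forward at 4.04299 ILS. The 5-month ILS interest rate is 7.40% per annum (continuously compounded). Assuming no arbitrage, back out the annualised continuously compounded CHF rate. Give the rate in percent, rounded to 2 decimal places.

T = 5/12 years.
CIP gives F = S · g_ILS/g_CHF, so g_ILS/g_CHF = 4.04299/4.0245 = 1.0045944.
The ILS side grows by e^(0.0740×5/12) = 1.0313136.
That pins the CHF growth at 1.026597.
Take logs: ln 1.026597 / (5/12) = 0.062999, so 6.30%.

6.30%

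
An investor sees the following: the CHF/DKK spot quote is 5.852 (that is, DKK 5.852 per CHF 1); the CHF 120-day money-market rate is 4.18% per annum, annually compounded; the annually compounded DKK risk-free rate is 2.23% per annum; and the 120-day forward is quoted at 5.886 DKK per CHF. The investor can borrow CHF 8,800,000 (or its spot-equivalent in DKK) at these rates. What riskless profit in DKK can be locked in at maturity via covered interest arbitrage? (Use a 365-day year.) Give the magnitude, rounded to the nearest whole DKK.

DKK 626,492

T = 120/365 years.
Invest the CHF and cover forward: 8,800,000 × 1.0135540436 × 5.886 = DKK 52,498,856.09.
Convert at spot and invest in DKK: 8,800,000 × 5.852 × 1.0072773077 = DKK 51,872,363.88.
The quoted forward overvalues CHF, so borrow DKK, buy CHF at spot, deposit the CHF at 4.18%, and sell the proceeds forward at 5.886.
Arbitrage profit = |52,498,856.09 − 51,872,363.88| = DKK 626,492.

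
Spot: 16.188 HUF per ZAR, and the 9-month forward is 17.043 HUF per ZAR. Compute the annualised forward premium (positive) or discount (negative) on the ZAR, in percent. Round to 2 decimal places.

T = 9/12 years.
ZAR trades forward at +5.28169% vs spot over the period.
×(1/T) gives 7.04% p.a.

+7.04%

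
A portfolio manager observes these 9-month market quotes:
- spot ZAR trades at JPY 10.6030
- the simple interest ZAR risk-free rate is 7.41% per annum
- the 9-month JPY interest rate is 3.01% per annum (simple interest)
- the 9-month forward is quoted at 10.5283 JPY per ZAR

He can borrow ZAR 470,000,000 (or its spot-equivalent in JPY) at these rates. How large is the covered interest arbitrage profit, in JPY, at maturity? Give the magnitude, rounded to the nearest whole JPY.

T = 9/12 years.
Keep in ZAR, deliver into the forward: 470,000,000·1.055575·10.5283 = JPY 5,223,302,828.08.
Swap to JPY now, deposit: 470,000,000·10.6030·1.022575 = JPY 5,095,910,480.75.
The quoted forward overvalues ZAR, so borrow JPY, buy ZAR at spot, deposit the ZAR at 7.41%, and sell the proceeds forward at 10.5283.
The gap between the two covered legs is JPY 127,392,347.

JPY 127,392,347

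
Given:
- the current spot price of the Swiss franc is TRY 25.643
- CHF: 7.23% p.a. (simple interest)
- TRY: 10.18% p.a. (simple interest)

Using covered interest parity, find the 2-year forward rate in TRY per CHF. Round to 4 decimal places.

T = 2 years.
TRY growth factor: 1 + 0.1018×2 = 1.203600.
CHF growth factor: 1 + 0.0723×2 = 1.144600.
So F = 25.643 × 1.203600 / 1.144600 = 26.964804 (TRY/CHF).

26.9648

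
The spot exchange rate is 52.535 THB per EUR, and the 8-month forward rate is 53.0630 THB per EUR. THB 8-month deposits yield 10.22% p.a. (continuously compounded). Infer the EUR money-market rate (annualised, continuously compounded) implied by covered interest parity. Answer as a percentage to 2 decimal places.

8.72%

T = 8/12 years.
CIP gives F = S · g_THB/g_EUR, so g_THB/g_EUR = 53.063/52.535 = 1.0100504.
The THB side grows by e^(0.1022×8/12) = 1.070508.
Hence g_EUR = 1.059856.
r = ln(1.059856)/(8/12) = 0.087200 → 8.72%.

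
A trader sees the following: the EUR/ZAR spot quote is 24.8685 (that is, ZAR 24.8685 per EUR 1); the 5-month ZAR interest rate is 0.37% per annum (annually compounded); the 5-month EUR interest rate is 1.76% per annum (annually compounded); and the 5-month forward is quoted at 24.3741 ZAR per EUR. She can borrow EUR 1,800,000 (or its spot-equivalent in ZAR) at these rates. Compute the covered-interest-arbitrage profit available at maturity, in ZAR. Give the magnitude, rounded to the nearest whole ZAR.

T = 5/12 years.
Keep in EUR, deliver into the forward: 1,800,000·1.0072960346·24.3741 = ZAR 44,193,481.70.
Swap to ZAR now, deposit: 1,800,000·24.8685·1.0015400062 = ZAR 44,832,235.76.
The quoted forward undervalues EUR, so borrow EUR, convert to ZAR at spot, deposit the ZAR at 0.37%, and buy EUR forward at 24.3741 to cover the loan.
Profit = 44,832,235.76 − 44,193,481.70 = ZAR 638,754.

ZAR 638,754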